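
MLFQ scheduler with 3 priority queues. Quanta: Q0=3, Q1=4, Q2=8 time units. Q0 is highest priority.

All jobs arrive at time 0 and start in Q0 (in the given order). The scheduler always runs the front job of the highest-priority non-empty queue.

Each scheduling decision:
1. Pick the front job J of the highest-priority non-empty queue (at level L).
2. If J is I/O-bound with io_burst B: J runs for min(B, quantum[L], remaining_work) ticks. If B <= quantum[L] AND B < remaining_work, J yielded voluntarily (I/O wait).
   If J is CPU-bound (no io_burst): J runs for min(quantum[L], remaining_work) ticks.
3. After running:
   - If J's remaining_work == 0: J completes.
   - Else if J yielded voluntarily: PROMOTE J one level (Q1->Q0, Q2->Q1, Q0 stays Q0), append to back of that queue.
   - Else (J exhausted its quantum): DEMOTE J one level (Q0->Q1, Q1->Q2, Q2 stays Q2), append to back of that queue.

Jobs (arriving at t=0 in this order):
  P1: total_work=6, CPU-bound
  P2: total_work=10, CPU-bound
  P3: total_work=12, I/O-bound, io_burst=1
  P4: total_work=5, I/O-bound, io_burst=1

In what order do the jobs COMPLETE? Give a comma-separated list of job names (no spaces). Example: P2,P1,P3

t=0-3: P1@Q0 runs 3, rem=3, quantum used, demote→Q1. Q0=[P2,P3,P4] Q1=[P1] Q2=[]
t=3-6: P2@Q0 runs 3, rem=7, quantum used, demote→Q1. Q0=[P3,P4] Q1=[P1,P2] Q2=[]
t=6-7: P3@Q0 runs 1, rem=11, I/O yield, promote→Q0. Q0=[P4,P3] Q1=[P1,P2] Q2=[]
t=7-8: P4@Q0 runs 1, rem=4, I/O yield, promote→Q0. Q0=[P3,P4] Q1=[P1,P2] Q2=[]
t=8-9: P3@Q0 runs 1, rem=10, I/O yield, promote→Q0. Q0=[P4,P3] Q1=[P1,P2] Q2=[]
t=9-10: P4@Q0 runs 1, rem=3, I/O yield, promote→Q0. Q0=[P3,P4] Q1=[P1,P2] Q2=[]
t=10-11: P3@Q0 runs 1, rem=9, I/O yield, promote→Q0. Q0=[P4,P3] Q1=[P1,P2] Q2=[]
t=11-12: P4@Q0 runs 1, rem=2, I/O yield, promote→Q0. Q0=[P3,P4] Q1=[P1,P2] Q2=[]
t=12-13: P3@Q0 runs 1, rem=8, I/O yield, promote→Q0. Q0=[P4,P3] Q1=[P1,P2] Q2=[]
t=13-14: P4@Q0 runs 1, rem=1, I/O yield, promote→Q0. Q0=[P3,P4] Q1=[P1,P2] Q2=[]
t=14-15: P3@Q0 runs 1, rem=7, I/O yield, promote→Q0. Q0=[P4,P3] Q1=[P1,P2] Q2=[]
t=15-16: P4@Q0 runs 1, rem=0, completes. Q0=[P3] Q1=[P1,P2] Q2=[]
t=16-17: P3@Q0 runs 1, rem=6, I/O yield, promote→Q0. Q0=[P3] Q1=[P1,P2] Q2=[]
t=17-18: P3@Q0 runs 1, rem=5, I/O yield, promote→Q0. Q0=[P3] Q1=[P1,P2] Q2=[]
t=18-19: P3@Q0 runs 1, rem=4, I/O yield, promote→Q0. Q0=[P3] Q1=[P1,P2] Q2=[]
t=19-20: P3@Q0 runs 1, rem=3, I/O yield, promote→Q0. Q0=[P3] Q1=[P1,P2] Q2=[]
t=20-21: P3@Q0 runs 1, rem=2, I/O yield, promote→Q0. Q0=[P3] Q1=[P1,P2] Q2=[]
t=21-22: P3@Q0 runs 1, rem=1, I/O yield, promote→Q0. Q0=[P3] Q1=[P1,P2] Q2=[]
t=22-23: P3@Q0 runs 1, rem=0, completes. Q0=[] Q1=[P1,P2] Q2=[]
t=23-26: P1@Q1 runs 3, rem=0, completes. Q0=[] Q1=[P2] Q2=[]
t=26-30: P2@Q1 runs 4, rem=3, quantum used, demote→Q2. Q0=[] Q1=[] Q2=[P2]
t=30-33: P2@Q2 runs 3, rem=0, completes. Q0=[] Q1=[] Q2=[]

Answer: P4,P3,P1,P2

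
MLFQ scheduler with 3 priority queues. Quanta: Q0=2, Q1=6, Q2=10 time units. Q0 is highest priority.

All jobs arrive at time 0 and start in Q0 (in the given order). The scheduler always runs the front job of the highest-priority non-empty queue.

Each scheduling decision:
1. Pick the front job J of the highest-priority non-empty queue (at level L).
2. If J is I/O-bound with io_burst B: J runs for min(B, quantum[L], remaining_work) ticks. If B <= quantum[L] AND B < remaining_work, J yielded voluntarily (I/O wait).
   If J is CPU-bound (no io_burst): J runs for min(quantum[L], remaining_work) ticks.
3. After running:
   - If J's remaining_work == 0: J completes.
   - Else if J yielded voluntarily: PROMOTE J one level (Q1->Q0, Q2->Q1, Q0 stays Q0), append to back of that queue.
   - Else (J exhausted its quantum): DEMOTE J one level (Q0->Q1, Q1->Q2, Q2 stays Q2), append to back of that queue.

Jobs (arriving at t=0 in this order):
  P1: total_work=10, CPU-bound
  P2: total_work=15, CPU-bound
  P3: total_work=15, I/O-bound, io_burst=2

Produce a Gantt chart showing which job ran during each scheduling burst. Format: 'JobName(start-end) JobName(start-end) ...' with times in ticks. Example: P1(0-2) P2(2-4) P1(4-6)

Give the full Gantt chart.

t=0-2: P1@Q0 runs 2, rem=8, quantum used, demote→Q1. Q0=[P2,P3] Q1=[P1] Q2=[]
t=2-4: P2@Q0 runs 2, rem=13, quantum used, demote→Q1. Q0=[P3] Q1=[P1,P2] Q2=[]
t=4-6: P3@Q0 runs 2, rem=13, I/O yield, promote→Q0. Q0=[P3] Q1=[P1,P2] Q2=[]
t=6-8: P3@Q0 runs 2, rem=11, I/O yield, promote→Q0. Q0=[P3] Q1=[P1,P2] Q2=[]
t=8-10: P3@Q0 runs 2, rem=9, I/O yield, promote→Q0. Q0=[P3] Q1=[P1,P2] Q2=[]
t=10-12: P3@Q0 runs 2, rem=7, I/O yield, promote→Q0. Q0=[P3] Q1=[P1,P2] Q2=[]
t=12-14: P3@Q0 runs 2, rem=5, I/O yield, promote→Q0. Q0=[P3] Q1=[P1,P2] Q2=[]
t=14-16: P3@Q0 runs 2, rem=3, I/O yield, promote→Q0. Q0=[P3] Q1=[P1,P2] Q2=[]
t=16-18: P3@Q0 runs 2, rem=1, I/O yield, promote→Q0. Q0=[P3] Q1=[P1,P2] Q2=[]
t=18-19: P3@Q0 runs 1, rem=0, completes. Q0=[] Q1=[P1,P2] Q2=[]
t=19-25: P1@Q1 runs 6, rem=2, quantum used, demote→Q2. Q0=[] Q1=[P2] Q2=[P1]
t=25-31: P2@Q1 runs 6, rem=7, quantum used, demote→Q2. Q0=[] Q1=[] Q2=[P1,P2]
t=31-33: P1@Q2 runs 2, rem=0, completes. Q0=[] Q1=[] Q2=[P2]
t=33-40: P2@Q2 runs 7, rem=0, completes. Q0=[] Q1=[] Q2=[]

Answer: P1(0-2) P2(2-4) P3(4-6) P3(6-8) P3(8-10) P3(10-12) P3(12-14) P3(14-16) P3(16-18) P3(18-19) P1(19-25) P2(25-31) P1(31-33) P2(33-40)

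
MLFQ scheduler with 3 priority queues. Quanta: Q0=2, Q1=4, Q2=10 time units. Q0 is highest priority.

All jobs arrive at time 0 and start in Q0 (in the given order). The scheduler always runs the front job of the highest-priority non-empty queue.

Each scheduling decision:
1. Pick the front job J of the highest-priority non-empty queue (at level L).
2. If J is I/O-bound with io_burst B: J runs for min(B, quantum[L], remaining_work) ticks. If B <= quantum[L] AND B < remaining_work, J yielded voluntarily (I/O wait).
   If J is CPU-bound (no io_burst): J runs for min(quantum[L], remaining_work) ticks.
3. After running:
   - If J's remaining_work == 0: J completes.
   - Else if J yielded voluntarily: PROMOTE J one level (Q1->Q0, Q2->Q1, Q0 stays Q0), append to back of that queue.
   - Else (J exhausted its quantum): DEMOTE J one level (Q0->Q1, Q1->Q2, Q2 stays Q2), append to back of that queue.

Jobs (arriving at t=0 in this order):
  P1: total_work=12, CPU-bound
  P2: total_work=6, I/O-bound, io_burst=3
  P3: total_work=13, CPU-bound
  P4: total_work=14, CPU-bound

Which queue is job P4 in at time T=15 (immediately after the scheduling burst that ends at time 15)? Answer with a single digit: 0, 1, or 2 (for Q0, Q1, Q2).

Answer: 1

Derivation:
t=0-2: P1@Q0 runs 2, rem=10, quantum used, demote→Q1. Q0=[P2,P3,P4] Q1=[P1] Q2=[]
t=2-4: P2@Q0 runs 2, rem=4, quantum used, demote→Q1. Q0=[P3,P4] Q1=[P1,P2] Q2=[]
t=4-6: P3@Q0 runs 2, rem=11, quantum used, demote→Q1. Q0=[P4] Q1=[P1,P2,P3] Q2=[]
t=6-8: P4@Q0 runs 2, rem=12, quantum used, demote→Q1. Q0=[] Q1=[P1,P2,P3,P4] Q2=[]
t=8-12: P1@Q1 runs 4, rem=6, quantum used, demote→Q2. Q0=[] Q1=[P2,P3,P4] Q2=[P1]
t=12-15: P2@Q1 runs 3, rem=1, I/O yield, promote→Q0. Q0=[P2] Q1=[P3,P4] Q2=[P1]
t=15-16: P2@Q0 runs 1, rem=0, completes. Q0=[] Q1=[P3,P4] Q2=[P1]
t=16-20: P3@Q1 runs 4, rem=7, quantum used, demote→Q2. Q0=[] Q1=[P4] Q2=[P1,P3]
t=20-24: P4@Q1 runs 4, rem=8, quantum used, demote→Q2. Q0=[] Q1=[] Q2=[P1,P3,P4]
t=24-30: P1@Q2 runs 6, rem=0, completes. Q0=[] Q1=[] Q2=[P3,P4]
t=30-37: P3@Q2 runs 7, rem=0, completes. Q0=[] Q1=[] Q2=[P4]
t=37-45: P4@Q2 runs 8, rem=0, completes. Q0=[] Q1=[] Q2=[]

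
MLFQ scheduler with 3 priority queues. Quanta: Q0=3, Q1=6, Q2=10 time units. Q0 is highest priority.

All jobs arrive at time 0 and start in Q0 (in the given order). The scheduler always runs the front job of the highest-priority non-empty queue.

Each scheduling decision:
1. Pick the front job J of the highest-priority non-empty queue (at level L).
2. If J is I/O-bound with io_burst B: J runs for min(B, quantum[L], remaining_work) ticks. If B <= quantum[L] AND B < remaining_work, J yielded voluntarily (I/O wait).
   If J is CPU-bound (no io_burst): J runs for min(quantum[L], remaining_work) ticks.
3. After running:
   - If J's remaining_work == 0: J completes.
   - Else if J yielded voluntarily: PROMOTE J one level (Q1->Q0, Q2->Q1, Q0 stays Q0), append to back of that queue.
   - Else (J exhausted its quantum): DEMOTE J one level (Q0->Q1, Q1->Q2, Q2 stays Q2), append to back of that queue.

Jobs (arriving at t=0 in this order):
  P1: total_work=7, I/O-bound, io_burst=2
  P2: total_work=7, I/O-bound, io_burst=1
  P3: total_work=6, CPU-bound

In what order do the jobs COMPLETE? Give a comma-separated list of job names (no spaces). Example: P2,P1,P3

Answer: P1,P2,P3

Derivation:
t=0-2: P1@Q0 runs 2, rem=5, I/O yield, promote→Q0. Q0=[P2,P3,P1] Q1=[] Q2=[]
t=2-3: P2@Q0 runs 1, rem=6, I/O yield, promote→Q0. Q0=[P3,P1,P2] Q1=[] Q2=[]
t=3-6: P3@Q0 runs 3, rem=3, quantum used, demote→Q1. Q0=[P1,P2] Q1=[P3] Q2=[]
t=6-8: P1@Q0 runs 2, rem=3, I/O yield, promote→Q0. Q0=[P2,P1] Q1=[P3] Q2=[]
t=8-9: P2@Q0 runs 1, rem=5, I/O yield, promote→Q0. Q0=[P1,P2] Q1=[P3] Q2=[]
t=9-11: P1@Q0 runs 2, rem=1, I/O yield, promote→Q0. Q0=[P2,P1] Q1=[P3] Q2=[]
t=11-12: P2@Q0 runs 1, rem=4, I/O yield, promote→Q0. Q0=[P1,P2] Q1=[P3] Q2=[]
t=12-13: P1@Q0 runs 1, rem=0, completes. Q0=[P2] Q1=[P3] Q2=[]
t=13-14: P2@Q0 runs 1, rem=3, I/O yield, promote→Q0. Q0=[P2] Q1=[P3] Q2=[]
t=14-15: P2@Q0 runs 1, rem=2, I/O yield, promote→Q0. Q0=[P2] Q1=[P3] Q2=[]
t=15-16: P2@Q0 runs 1, rem=1, I/O yield, promote→Q0. Q0=[P2] Q1=[P3] Q2=[]
t=16-17: P2@Q0 runs 1, rem=0, completes. Q0=[] Q1=[P3] Q2=[]
t=17-20: P3@Q1 runs 3, rem=0, completes. Q0=[] Q1=[] Q2=[]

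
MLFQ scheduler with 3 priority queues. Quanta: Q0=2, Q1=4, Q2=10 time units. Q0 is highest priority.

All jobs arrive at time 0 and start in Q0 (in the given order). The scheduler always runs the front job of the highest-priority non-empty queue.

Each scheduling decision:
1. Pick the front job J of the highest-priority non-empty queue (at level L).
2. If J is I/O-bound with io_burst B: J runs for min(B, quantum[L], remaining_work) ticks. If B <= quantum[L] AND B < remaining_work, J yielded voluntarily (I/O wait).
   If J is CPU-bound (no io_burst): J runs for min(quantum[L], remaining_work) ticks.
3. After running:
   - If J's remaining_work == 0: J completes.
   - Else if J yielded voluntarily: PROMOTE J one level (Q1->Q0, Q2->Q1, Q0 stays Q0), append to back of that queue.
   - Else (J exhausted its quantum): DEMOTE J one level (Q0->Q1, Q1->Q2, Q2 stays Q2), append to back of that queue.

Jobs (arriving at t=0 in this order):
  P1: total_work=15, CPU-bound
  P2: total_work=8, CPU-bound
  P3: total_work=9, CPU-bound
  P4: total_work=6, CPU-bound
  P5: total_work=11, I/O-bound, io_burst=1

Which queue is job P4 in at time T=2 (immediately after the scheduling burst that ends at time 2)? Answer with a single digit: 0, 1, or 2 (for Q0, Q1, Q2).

Answer: 0

Derivation:
t=0-2: P1@Q0 runs 2, rem=13, quantum used, demote→Q1. Q0=[P2,P3,P4,P5] Q1=[P1] Q2=[]
t=2-4: P2@Q0 runs 2, rem=6, quantum used, demote→Q1. Q0=[P3,P4,P5] Q1=[P1,P2] Q2=[]
t=4-6: P3@Q0 runs 2, rem=7, quantum used, demote→Q1. Q0=[P4,P5] Q1=[P1,P2,P3] Q2=[]
t=6-8: P4@Q0 runs 2, rem=4, quantum used, demote→Q1. Q0=[P5] Q1=[P1,P2,P3,P4] Q2=[]
t=8-9: P5@Q0 runs 1, rem=10, I/O yield, promote→Q0. Q0=[P5] Q1=[P1,P2,P3,P4] Q2=[]
t=9-10: P5@Q0 runs 1, rem=9, I/O yield, promote→Q0. Q0=[P5] Q1=[P1,P2,P3,P4] Q2=[]
t=10-11: P5@Q0 runs 1, rem=8, I/O yield, promote→Q0. Q0=[P5] Q1=[P1,P2,P3,P4] Q2=[]
t=11-12: P5@Q0 runs 1, rem=7, I/O yield, promote→Q0. Q0=[P5] Q1=[P1,P2,P3,P4] Q2=[]
t=12-13: P5@Q0 runs 1, rem=6, I/O yield, promote→Q0. Q0=[P5] Q1=[P1,P2,P3,P4] Q2=[]
t=13-14: P5@Q0 runs 1, rem=5, I/O yield, promote→Q0. Q0=[P5] Q1=[P1,P2,P3,P4] Q2=[]
t=14-15: P5@Q0 runs 1, rem=4, I/O yield, promote→Q0. Q0=[P5] Q1=[P1,P2,P3,P4] Q2=[]
t=15-16: P5@Q0 runs 1, rem=3, I/O yield, promote→Q0. Q0=[P5] Q1=[P1,P2,P3,P4] Q2=[]
t=16-17: P5@Q0 runs 1, rem=2, I/O yield, promote→Q0. Q0=[P5] Q1=[P1,P2,P3,P4] Q2=[]
t=17-18: P5@Q0 runs 1, rem=1, I/O yield, promote→Q0. Q0=[P5] Q1=[P1,P2,P3,P4] Q2=[]
t=18-19: P5@Q0 runs 1, rem=0, completes. Q0=[] Q1=[P1,P2,P3,P4] Q2=[]
t=19-23: P1@Q1 runs 4, rem=9, quantum used, demote→Q2. Q0=[] Q1=[P2,P3,P4] Q2=[P1]
t=23-27: P2@Q1 runs 4, rem=2, quantum used, demote→Q2. Q0=[] Q1=[P3,P4] Q2=[P1,P2]
t=27-31: P3@Q1 runs 4, rem=3, quantum used, demote→Q2. Q0=[] Q1=[P4] Q2=[P1,P2,P3]
t=31-35: P4@Q1 runs 4, rem=0, completes. Q0=[] Q1=[] Q2=[P1,P2,P3]
t=35-44: P1@Q2 runs 9, rem=0, completes. Q0=[] Q1=[] Q2=[P2,P3]
t=44-46: P2@Q2 runs 2, rem=0, completes. Q0=[] Q1=[] Q2=[P3]
t=46-49: P3@Q2 runs 3, rem=0, completes. Q0=[] Q1=[] Q2=[]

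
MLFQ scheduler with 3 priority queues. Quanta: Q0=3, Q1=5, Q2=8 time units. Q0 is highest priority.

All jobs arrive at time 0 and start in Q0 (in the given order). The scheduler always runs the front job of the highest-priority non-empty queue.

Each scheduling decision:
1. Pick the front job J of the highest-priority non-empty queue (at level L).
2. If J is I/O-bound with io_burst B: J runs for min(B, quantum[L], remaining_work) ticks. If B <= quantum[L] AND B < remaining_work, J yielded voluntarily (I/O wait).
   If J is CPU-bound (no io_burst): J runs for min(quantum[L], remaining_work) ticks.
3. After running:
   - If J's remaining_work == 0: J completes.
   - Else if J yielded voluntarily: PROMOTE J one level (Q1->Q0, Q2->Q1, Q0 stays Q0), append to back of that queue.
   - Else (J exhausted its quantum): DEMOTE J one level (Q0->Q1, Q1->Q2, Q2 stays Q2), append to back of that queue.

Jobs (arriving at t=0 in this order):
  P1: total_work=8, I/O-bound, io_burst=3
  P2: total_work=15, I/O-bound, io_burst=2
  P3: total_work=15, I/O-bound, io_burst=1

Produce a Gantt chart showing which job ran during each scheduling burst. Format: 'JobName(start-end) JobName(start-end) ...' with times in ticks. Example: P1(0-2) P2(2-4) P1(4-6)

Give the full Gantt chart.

t=0-3: P1@Q0 runs 3, rem=5, I/O yield, promote→Q0. Q0=[P2,P3,P1] Q1=[] Q2=[]
t=3-5: P2@Q0 runs 2, rem=13, I/O yield, promote→Q0. Q0=[P3,P1,P2] Q1=[] Q2=[]
t=5-6: P3@Q0 runs 1, rem=14, I/O yield, promote→Q0. Q0=[P1,P2,P3] Q1=[] Q2=[]
t=6-9: P1@Q0 runs 3, rem=2, I/O yield, promote→Q0. Q0=[P2,P3,P1] Q1=[] Q2=[]
t=9-11: P2@Q0 runs 2, rem=11, I/O yield, promote→Q0. Q0=[P3,P1,P2] Q1=[] Q2=[]
t=11-12: P3@Q0 runs 1, rem=13, I/O yield, promote→Q0. Q0=[P1,P2,P3] Q1=[] Q2=[]
t=12-14: P1@Q0 runs 2, rem=0, completes. Q0=[P2,P3] Q1=[] Q2=[]
t=14-16: P2@Q0 runs 2, rem=9, I/O yield, promote→Q0. Q0=[P3,P2] Q1=[] Q2=[]
t=16-17: P3@Q0 runs 1, rem=12, I/O yield, promote→Q0. Q0=[P2,P3] Q1=[] Q2=[]
t=17-19: P2@Q0 runs 2, rem=7, I/O yield, promote→Q0. Q0=[P3,P2] Q1=[] Q2=[]
t=19-20: P3@Q0 runs 1, rem=11, I/O yield, promote→Q0. Q0=[P2,P3] Q1=[] Q2=[]
t=20-22: P2@Q0 runs 2, rem=5, I/O yield, promote→Q0. Q0=[P3,P2] Q1=[] Q2=[]
t=22-23: P3@Q0 runs 1, rem=10, I/O yield, promote→Q0. Q0=[P2,P3] Q1=[] Q2=[]
t=23-25: P2@Q0 runs 2, rem=3, I/O yield, promote→Q0. Q0=[P3,P2] Q1=[] Q2=[]
t=25-26: P3@Q0 runs 1, rem=9, I/O yield, promote→Q0. Q0=[P2,P3] Q1=[] Q2=[]
t=26-28: P2@Q0 runs 2, rem=1, I/O yield, promote→Q0. Q0=[P3,P2] Q1=[] Q2=[]
t=28-29: P3@Q0 runs 1, rem=8, I/O yield, promote→Q0. Q0=[P2,P3] Q1=[] Q2=[]
t=29-30: P2@Q0 runs 1, rem=0, completes. Q0=[P3] Q1=[] Q2=[]
t=30-31: P3@Q0 runs 1, rem=7, I/O yield, promote→Q0. Q0=[P3] Q1=[] Q2=[]
t=31-32: P3@Q0 runs 1, rem=6, I/O yield, promote→Q0. Q0=[P3] Q1=[] Q2=[]
t=32-33: P3@Q0 runs 1, rem=5, I/O yield, promote→Q0. Q0=[P3] Q1=[] Q2=[]
t=33-34: P3@Q0 runs 1, rem=4, I/O yield, promote→Q0. Q0=[P3] Q1=[] Q2=[]
t=34-35: P3@Q0 runs 1, rem=3, I/O yield, promote→Q0. Q0=[P3] Q1=[] Q2=[]
t=35-36: P3@Q0 runs 1, rem=2, I/O yield, promote→Q0. Q0=[P3] Q1=[] Q2=[]
t=36-37: P3@Q0 runs 1, rem=1, I/O yield, promote→Q0. Q0=[P3] Q1=[] Q2=[]
t=37-38: P3@Q0 runs 1, rem=0, completes. Q0=[] Q1=[] Q2=[]

Answer: P1(0-3) P2(3-5) P3(5-6) P1(6-9) P2(9-11) P3(11-12) P1(12-14) P2(14-16) P3(16-17) P2(17-19) P3(19-20) P2(20-22) P3(22-23) P2(23-25) P3(25-26) P2(26-28) P3(28-29) P2(29-30) P3(30-31) P3(31-32) P3(32-33) P3(33-34) P3(34-35) P3(35-36) P3(36-37) P3(37-38)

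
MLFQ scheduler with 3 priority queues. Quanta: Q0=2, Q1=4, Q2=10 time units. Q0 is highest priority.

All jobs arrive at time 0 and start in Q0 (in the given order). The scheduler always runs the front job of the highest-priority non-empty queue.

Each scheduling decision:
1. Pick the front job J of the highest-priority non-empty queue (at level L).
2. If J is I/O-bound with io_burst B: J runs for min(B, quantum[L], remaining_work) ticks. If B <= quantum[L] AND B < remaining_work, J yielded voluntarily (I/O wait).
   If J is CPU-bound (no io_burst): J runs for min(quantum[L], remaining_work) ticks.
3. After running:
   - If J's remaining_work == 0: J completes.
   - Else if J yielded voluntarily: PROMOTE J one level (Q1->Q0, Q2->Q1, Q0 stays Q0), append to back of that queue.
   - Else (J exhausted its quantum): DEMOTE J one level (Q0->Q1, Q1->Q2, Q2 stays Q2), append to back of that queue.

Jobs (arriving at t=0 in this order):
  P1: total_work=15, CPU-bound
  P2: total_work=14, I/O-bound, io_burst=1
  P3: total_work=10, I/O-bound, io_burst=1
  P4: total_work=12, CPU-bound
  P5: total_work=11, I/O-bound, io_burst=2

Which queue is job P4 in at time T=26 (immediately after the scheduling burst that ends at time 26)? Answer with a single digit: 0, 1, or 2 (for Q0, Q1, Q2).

t=0-2: P1@Q0 runs 2, rem=13, quantum used, demote→Q1. Q0=[P2,P3,P4,P5] Q1=[P1] Q2=[]
t=2-3: P2@Q0 runs 1, rem=13, I/O yield, promote→Q0. Q0=[P3,P4,P5,P2] Q1=[P1] Q2=[]
t=3-4: P3@Q0 runs 1, rem=9, I/O yield, promote→Q0. Q0=[P4,P5,P2,P3] Q1=[P1] Q2=[]
t=4-6: P4@Q0 runs 2, rem=10, quantum used, demote→Q1. Q0=[P5,P2,P3] Q1=[P1,P4] Q2=[]
t=6-8: P5@Q0 runs 2, rem=9, I/O yield, promote→Q0. Q0=[P2,P3,P5] Q1=[P1,P4] Q2=[]
t=8-9: P2@Q0 runs 1, rem=12, I/O yield, promote→Q0. Q0=[P3,P5,P2] Q1=[P1,P4] Q2=[]
t=9-10: P3@Q0 runs 1, rem=8, I/O yield, promote→Q0. Q0=[P5,P2,P3] Q1=[P1,P4] Q2=[]
t=10-12: P5@Q0 runs 2, rem=7, I/O yield, promote→Q0. Q0=[P2,P3,P5] Q1=[P1,P4] Q2=[]
t=12-13: P2@Q0 runs 1, rem=11, I/O yield, promote→Q0. Q0=[P3,P5,P2] Q1=[P1,P4] Q2=[]
t=13-14: P3@Q0 runs 1, rem=7, I/O yield, promote→Q0. Q0=[P5,P2,P3] Q1=[P1,P4] Q2=[]
t=14-16: P5@Q0 runs 2, rem=5, I/O yield, promote→Q0. Q0=[P2,P3,P5] Q1=[P1,P4] Q2=[]
t=16-17: P2@Q0 runs 1, rem=10, I/O yield, promote→Q0. Q0=[P3,P5,P2] Q1=[P1,P4] Q2=[]
t=17-18: P3@Q0 runs 1, rem=6, I/O yield, promote→Q0. Q0=[P5,P2,P3] Q1=[P1,P4] Q2=[]
t=18-20: P5@Q0 runs 2, rem=3, I/O yield, promote→Q0. Q0=[P2,P3,P5] Q1=[P1,P4] Q2=[]
t=20-21: P2@Q0 runs 1, rem=9, I/O yield, promote→Q0. Q0=[P3,P5,P2] Q1=[P1,P4] Q2=[]
t=21-22: P3@Q0 runs 1, rem=5, I/O yield, promote→Q0. Q0=[P5,P2,P3] Q1=[P1,P4] Q2=[]
t=22-24: P5@Q0 runs 2, rem=1, I/O yield, promote→Q0. Q0=[P2,P3,P5] Q1=[P1,P4] Q2=[]
t=24-25: P2@Q0 runs 1, rem=8, I/O yield, promote→Q0. Q0=[P3,P5,P2] Q1=[P1,P4] Q2=[]
t=25-26: P3@Q0 runs 1, rem=4, I/O yield, promote→Q0. Q0=[P5,P2,P3] Q1=[P1,P4] Q2=[]
t=26-27: P5@Q0 runs 1, rem=0, completes. Q0=[P2,P3] Q1=[P1,P4] Q2=[]
t=27-28: P2@Q0 runs 1, rem=7, I/O yield, promote→Q0. Q0=[P3,P2] Q1=[P1,P4] Q2=[]
t=28-29: P3@Q0 runs 1, rem=3, I/O yield, promote→Q0. Q0=[P2,P3] Q1=[P1,P4] Q2=[]
t=29-30: P2@Q0 runs 1, rem=6, I/O yield, promote→Q0. Q0=[P3,P2] Q1=[P1,P4] Q2=[]
t=30-31: P3@Q0 runs 1, rem=2, I/O yield, promote→Q0. Q0=[P2,P3] Q1=[P1,P4] Q2=[]
t=31-32: P2@Q0 runs 1, rem=5, I/O yield, promote→Q0. Q0=[P3,P2] Q1=[P1,P4] Q2=[]
t=32-33: P3@Q0 runs 1, rem=1, I/O yield, promote→Q0. Q0=[P2,P3] Q1=[P1,P4] Q2=[]
t=33-34: P2@Q0 runs 1, rem=4, I/O yield, promote→Q0. Q0=[P3,P2] Q1=[P1,P4] Q2=[]
t=34-35: P3@Q0 runs 1, rem=0, completes. Q0=[P2] Q1=[P1,P4] Q2=[]
t=35-36: P2@Q0 runs 1, rem=3, I/O yield, promote→Q0. Q0=[P2] Q1=[P1,P4] Q2=[]
t=36-37: P2@Q0 runs 1, rem=2, I/O yield, promote→Q0. Q0=[P2] Q1=[P1,P4] Q2=[]
t=37-38: P2@Q0 runs 1, rem=1, I/O yield, promote→Q0. Q0=[P2] Q1=[P1,P4] Q2=[]
t=38-39: P2@Q0 runs 1, rem=0, completes. Q0=[] Q1=[P1,P4] Q2=[]
t=39-43: P1@Q1 runs 4, rem=9, quantum used, demote→Q2. Q0=[] Q1=[P4] Q2=[P1]
t=43-47: P4@Q1 runs 4, rem=6, quantum used, demote→Q2. Q0=[] Q1=[] Q2=[P1,P4]
t=47-56: P1@Q2 runs 9, rem=0, completes. Q0=[] Q1=[] Q2=[P4]
t=56-62: P4@Q2 runs 6, rem=0, completes. Q0=[] Q1=[] Q2=[]

Answer: 1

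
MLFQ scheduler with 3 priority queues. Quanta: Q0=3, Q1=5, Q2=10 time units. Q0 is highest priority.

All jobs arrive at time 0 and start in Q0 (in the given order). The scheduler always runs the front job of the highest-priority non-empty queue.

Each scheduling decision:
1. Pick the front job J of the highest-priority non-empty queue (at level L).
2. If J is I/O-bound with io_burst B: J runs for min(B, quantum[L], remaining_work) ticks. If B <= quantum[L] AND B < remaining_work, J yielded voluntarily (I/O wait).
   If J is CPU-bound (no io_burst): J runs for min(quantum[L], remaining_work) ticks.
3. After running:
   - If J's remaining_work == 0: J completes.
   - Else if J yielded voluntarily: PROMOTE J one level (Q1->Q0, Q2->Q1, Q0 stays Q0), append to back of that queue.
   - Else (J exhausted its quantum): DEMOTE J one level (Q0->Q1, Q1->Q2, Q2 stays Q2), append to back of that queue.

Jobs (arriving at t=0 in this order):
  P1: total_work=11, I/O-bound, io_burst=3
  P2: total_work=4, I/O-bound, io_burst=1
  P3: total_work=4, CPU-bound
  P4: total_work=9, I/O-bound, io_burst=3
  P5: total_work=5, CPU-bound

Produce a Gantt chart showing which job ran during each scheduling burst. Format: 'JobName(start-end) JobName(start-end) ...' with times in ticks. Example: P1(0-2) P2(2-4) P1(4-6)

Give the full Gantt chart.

t=0-3: P1@Q0 runs 3, rem=8, I/O yield, promote→Q0. Q0=[P2,P3,P4,P5,P1] Q1=[] Q2=[]
t=3-4: P2@Q0 runs 1, rem=3, I/O yield, promote→Q0. Q0=[P3,P4,P5,P1,P2] Q1=[] Q2=[]
t=4-7: P3@Q0 runs 3, rem=1, quantum used, demote→Q1. Q0=[P4,P5,P1,P2] Q1=[P3] Q2=[]
t=7-10: P4@Q0 runs 3, rem=6, I/O yield, promote→Q0. Q0=[P5,P1,P2,P4] Q1=[P3] Q2=[]
t=10-13: P5@Q0 runs 3, rem=2, quantum used, demote→Q1. Q0=[P1,P2,P4] Q1=[P3,P5] Q2=[]
t=13-16: P1@Q0 runs 3, rem=5, I/O yield, promote→Q0. Q0=[P2,P4,P1] Q1=[P3,P5] Q2=[]
t=16-17: P2@Q0 runs 1, rem=2, I/O yield, promote→Q0. Q0=[P4,P1,P2] Q1=[P3,P5] Q2=[]
t=17-20: P4@Q0 runs 3, rem=3, I/O yield, promote→Q0. Q0=[P1,P2,P4] Q1=[P3,P5] Q2=[]
t=20-23: P1@Q0 runs 3, rem=2, I/O yield, promote→Q0. Q0=[P2,P4,P1] Q1=[P3,P5] Q2=[]
t=23-24: P2@Q0 runs 1, rem=1, I/O yield, promote→Q0. Q0=[P4,P1,P2] Q1=[P3,P5] Q2=[]
t=24-27: P4@Q0 runs 3, rem=0, completes. Q0=[P1,P2] Q1=[P3,P5] Q2=[]
t=27-29: P1@Q0 runs 2, rem=0, completes. Q0=[P2] Q1=[P3,P5] Q2=[]
t=29-30: P2@Q0 runs 1, rem=0, completes. Q0=[] Q1=[P3,P5] Q2=[]
t=30-31: P3@Q1 runs 1, rem=0, completes. Q0=[] Q1=[P5] Q2=[]
t=31-33: P5@Q1 runs 2, rem=0, completes. Q0=[] Q1=[] Q2=[]

Answer: P1(0-3) P2(3-4) P3(4-7) P4(7-10) P5(10-13) P1(13-16) P2(16-17) P4(17-20) P1(20-23) P2(23-24) P4(24-27) P1(27-29) P2(29-30) P3(30-31) P5(31-33)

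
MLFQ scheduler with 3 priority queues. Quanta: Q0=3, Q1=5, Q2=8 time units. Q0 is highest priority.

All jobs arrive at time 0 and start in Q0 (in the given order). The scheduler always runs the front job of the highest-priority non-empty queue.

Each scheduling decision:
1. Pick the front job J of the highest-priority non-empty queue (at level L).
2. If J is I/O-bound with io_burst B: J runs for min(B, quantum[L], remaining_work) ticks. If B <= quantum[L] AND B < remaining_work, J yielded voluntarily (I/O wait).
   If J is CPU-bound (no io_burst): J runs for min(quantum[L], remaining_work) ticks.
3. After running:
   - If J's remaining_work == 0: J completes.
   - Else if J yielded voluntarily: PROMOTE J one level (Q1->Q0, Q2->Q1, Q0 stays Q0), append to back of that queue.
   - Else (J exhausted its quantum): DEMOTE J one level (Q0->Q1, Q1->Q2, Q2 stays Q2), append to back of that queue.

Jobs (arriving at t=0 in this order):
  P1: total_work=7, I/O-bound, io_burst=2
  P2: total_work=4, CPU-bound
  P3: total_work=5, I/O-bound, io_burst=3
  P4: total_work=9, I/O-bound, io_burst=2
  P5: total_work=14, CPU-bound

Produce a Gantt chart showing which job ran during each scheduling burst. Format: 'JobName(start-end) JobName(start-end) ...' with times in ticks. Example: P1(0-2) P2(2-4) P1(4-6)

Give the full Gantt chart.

t=0-2: P1@Q0 runs 2, rem=5, I/O yield, promote→Q0. Q0=[P2,P3,P4,P5,P1] Q1=[] Q2=[]
t=2-5: P2@Q0 runs 3, rem=1, quantum used, demote→Q1. Q0=[P3,P4,P5,P1] Q1=[P2] Q2=[]
t=5-8: P3@Q0 runs 3, rem=2, I/O yield, promote→Q0. Q0=[P4,P5,P1,P3] Q1=[P2] Q2=[]
t=8-10: P4@Q0 runs 2, rem=7, I/O yield, promote→Q0. Q0=[P5,P1,P3,P4] Q1=[P2] Q2=[]
t=10-13: P5@Q0 runs 3, rem=11, quantum used, demote→Q1. Q0=[P1,P3,P4] Q1=[P2,P5] Q2=[]
t=13-15: P1@Q0 runs 2, rem=3, I/O yield, promote→Q0. Q0=[P3,P4,P1] Q1=[P2,P5] Q2=[]
t=15-17: P3@Q0 runs 2, rem=0, completes. Q0=[P4,P1] Q1=[P2,P5] Q2=[]
t=17-19: P4@Q0 runs 2, rem=5, I/O yield, promote→Q0. Q0=[P1,P4] Q1=[P2,P5] Q2=[]
t=19-21: P1@Q0 runs 2, rem=1, I/O yield, promote→Q0. Q0=[P4,P1] Q1=[P2,P5] Q2=[]
t=21-23: P4@Q0 runs 2, rem=3, I/O yield, promote→Q0. Q0=[P1,P4] Q1=[P2,P5] Q2=[]
t=23-24: P1@Q0 runs 1, rem=0, completes. Q0=[P4] Q1=[P2,P5] Q2=[]
t=24-26: P4@Q0 runs 2, rem=1, I/O yield, promote→Q0. Q0=[P4] Q1=[P2,P5] Q2=[]
t=26-27: P4@Q0 runs 1, rem=0, completes. Q0=[] Q1=[P2,P5] Q2=[]
t=27-28: P2@Q1 runs 1, rem=0, completes. Q0=[] Q1=[P5] Q2=[]
t=28-33: P5@Q1 runs 5, rem=6, quantum used, demote→Q2. Q0=[] Q1=[] Q2=[P5]
t=33-39: P5@Q2 runs 6, rem=0, completes. Q0=[] Q1=[] Q2=[]

Answer: P1(0-2) P2(2-5) P3(5-8) P4(8-10) P5(10-13) P1(13-15) P3(15-17) P4(17-19) P1(19-21) P4(21-23) P1(23-24) P4(24-26) P4(26-27) P2(27-28) P5(28-33) P5(33-39)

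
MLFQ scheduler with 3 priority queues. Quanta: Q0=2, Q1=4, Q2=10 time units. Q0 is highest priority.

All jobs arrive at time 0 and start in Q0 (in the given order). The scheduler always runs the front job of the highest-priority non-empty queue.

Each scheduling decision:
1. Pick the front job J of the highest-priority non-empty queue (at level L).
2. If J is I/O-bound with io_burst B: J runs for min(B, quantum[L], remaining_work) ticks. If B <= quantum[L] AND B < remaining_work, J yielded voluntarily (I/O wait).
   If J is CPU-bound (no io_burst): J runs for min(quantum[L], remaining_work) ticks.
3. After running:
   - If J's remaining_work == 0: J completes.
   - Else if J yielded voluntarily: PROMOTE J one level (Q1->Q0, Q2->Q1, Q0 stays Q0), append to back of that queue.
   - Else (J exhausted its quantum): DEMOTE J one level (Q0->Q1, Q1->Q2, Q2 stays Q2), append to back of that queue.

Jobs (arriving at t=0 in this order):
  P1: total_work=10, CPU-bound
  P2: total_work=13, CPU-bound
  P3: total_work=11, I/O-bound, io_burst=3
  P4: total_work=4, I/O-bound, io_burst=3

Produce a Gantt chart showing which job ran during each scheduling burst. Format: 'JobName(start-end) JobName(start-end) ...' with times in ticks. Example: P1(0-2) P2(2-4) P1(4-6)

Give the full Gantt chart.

t=0-2: P1@Q0 runs 2, rem=8, quantum used, demote→Q1. Q0=[P2,P3,P4] Q1=[P1] Q2=[]
t=2-4: P2@Q0 runs 2, rem=11, quantum used, demote→Q1. Q0=[P3,P4] Q1=[P1,P2] Q2=[]
t=4-6: P3@Q0 runs 2, rem=9, quantum used, demote→Q1. Q0=[P4] Q1=[P1,P2,P3] Q2=[]
t=6-8: P4@Q0 runs 2, rem=2, quantum used, demote→Q1. Q0=[] Q1=[P1,P2,P3,P4] Q2=[]
t=8-12: P1@Q1 runs 4, rem=4, quantum used, demote→Q2. Q0=[] Q1=[P2,P3,P4] Q2=[P1]
t=12-16: P2@Q1 runs 4, rem=7, quantum used, demote→Q2. Q0=[] Q1=[P3,P4] Q2=[P1,P2]
t=16-19: P3@Q1 runs 3, rem=6, I/O yield, promote→Q0. Q0=[P3] Q1=[P4] Q2=[P1,P2]
t=19-21: P3@Q0 runs 2, rem=4, quantum used, demote→Q1. Q0=[] Q1=[P4,P3] Q2=[P1,P2]
t=21-23: P4@Q1 runs 2, rem=0, completes. Q0=[] Q1=[P3] Q2=[P1,P2]
t=23-26: P3@Q1 runs 3, rem=1, I/O yield, promote→Q0. Q0=[P3] Q1=[] Q2=[P1,P2]
t=26-27: P3@Q0 runs 1, rem=0, completes. Q0=[] Q1=[] Q2=[P1,P2]
t=27-31: P1@Q2 runs 4, rem=0, completes. Q0=[] Q1=[] Q2=[P2]
t=31-38: P2@Q2 runs 7, rem=0, completes. Q0=[] Q1=[] Q2=[]

Answer: P1(0-2) P2(2-4) P3(4-6) P4(6-8) P1(8-12) P2(12-16) P3(16-19) P3(19-21) P4(21-23) P3(23-26) P3(26-27) P1(27-31) P2(31-38)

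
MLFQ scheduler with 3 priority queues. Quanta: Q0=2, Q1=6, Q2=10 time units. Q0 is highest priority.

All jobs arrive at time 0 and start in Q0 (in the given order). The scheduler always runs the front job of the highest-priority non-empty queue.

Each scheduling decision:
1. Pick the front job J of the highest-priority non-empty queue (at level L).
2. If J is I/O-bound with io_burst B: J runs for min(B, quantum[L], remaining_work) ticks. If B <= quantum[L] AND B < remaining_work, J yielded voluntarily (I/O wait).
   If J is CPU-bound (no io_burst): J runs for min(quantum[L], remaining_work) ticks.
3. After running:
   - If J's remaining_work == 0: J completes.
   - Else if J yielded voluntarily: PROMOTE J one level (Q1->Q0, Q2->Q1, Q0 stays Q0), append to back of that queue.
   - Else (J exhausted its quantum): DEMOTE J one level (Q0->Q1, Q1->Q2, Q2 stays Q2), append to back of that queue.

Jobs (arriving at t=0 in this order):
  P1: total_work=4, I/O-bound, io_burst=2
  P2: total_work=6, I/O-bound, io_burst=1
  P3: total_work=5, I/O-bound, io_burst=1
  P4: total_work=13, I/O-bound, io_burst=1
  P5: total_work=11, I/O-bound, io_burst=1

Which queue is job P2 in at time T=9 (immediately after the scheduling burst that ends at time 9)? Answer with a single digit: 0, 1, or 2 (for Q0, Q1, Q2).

Answer: 0

Derivation:
t=0-2: P1@Q0 runs 2, rem=2, I/O yield, promote→Q0. Q0=[P2,P3,P4,P5,P1] Q1=[] Q2=[]
t=2-3: P2@Q0 runs 1, rem=5, I/O yield, promote→Q0. Q0=[P3,P4,P5,P1,P2] Q1=[] Q2=[]
t=3-4: P3@Q0 runs 1, rem=4, I/O yield, promote→Q0. Q0=[P4,P5,P1,P2,P3] Q1=[] Q2=[]
t=4-5: P4@Q0 runs 1, rem=12, I/O yield, promote→Q0. Q0=[P5,P1,P2,P3,P4] Q1=[] Q2=[]
t=5-6: P5@Q0 runs 1, rem=10, I/O yield, promote→Q0. Q0=[P1,P2,P3,P4,P5] Q1=[] Q2=[]
t=6-8: P1@Q0 runs 2, rem=0, completes. Q0=[P2,P3,P4,P5] Q1=[] Q2=[]
t=8-9: P2@Q0 runs 1, rem=4, I/O yield, promote→Q0. Q0=[P3,P4,P5,P2] Q1=[] Q2=[]
t=9-10: P3@Q0 runs 1, rem=3, I/O yield, promote→Q0. Q0=[P4,P5,P2,P3] Q1=[] Q2=[]
t=10-11: P4@Q0 runs 1, rem=11, I/O yield, promote→Q0. Q0=[P5,P2,P3,P4] Q1=[] Q2=[]
t=11-12: P5@Q0 runs 1, rem=9, I/O yield, promote→Q0. Q0=[P2,P3,P4,P5] Q1=[] Q2=[]
t=12-13: P2@Q0 runs 1, rem=3, I/O yield, promote→Q0. Q0=[P3,P4,P5,P2] Q1=[] Q2=[]
t=13-14: P3@Q0 runs 1, rem=2, I/O yield, promote→Q0. Q0=[P4,P5,P2,P3] Q1=[] Q2=[]
t=14-15: P4@Q0 runs 1, rem=10, I/O yield, promote→Q0. Q0=[P5,P2,P3,P4] Q1=[] Q2=[]
t=15-16: P5@Q0 runs 1, rem=8, I/O yield, promote→Q0. Q0=[P2,P3,P4,P5] Q1=[] Q2=[]
t=16-17: P2@Q0 runs 1, rem=2, I/O yield, promote→Q0. Q0=[P3,P4,P5,P2] Q1=[] Q2=[]
t=17-18: P3@Q0 runs 1, rem=1, I/O yield, promote→Q0. Q0=[P4,P5,P2,P3] Q1=[] Q2=[]
t=18-19: P4@Q0 runs 1, rem=9, I/O yield, promote→Q0. Q0=[P5,P2,P3,P4] Q1=[] Q2=[]
t=19-20: P5@Q0 runs 1, rem=7, I/O yield, promote→Q0. Q0=[P2,P3,P4,P5] Q1=[] Q2=[]
t=20-21: P2@Q0 runs 1, rem=1, I/O yield, promote→Q0. Q0=[P3,P4,P5,P2] Q1=[] Q2=[]
t=21-22: P3@Q0 runs 1, rem=0, completes. Q0=[P4,P5,P2] Q1=[] Q2=[]
t=22-23: P4@Q0 runs 1, rem=8, I/O yield, promote→Q0. Q0=[P5,P2,P4] Q1=[] Q2=[]
t=23-24: P5@Q0 runs 1, rem=6, I/O yield, promote→Q0. Q0=[P2,P4,P5] Q1=[] Q2=[]
t=24-25: P2@Q0 runs 1, rem=0, completes. Q0=[P4,P5] Q1=[] Q2=[]
t=25-26: P4@Q0 runs 1, rem=7, I/O yield, promote→Q0. Q0=[P5,P4] Q1=[] Q2=[]
t=26-27: P5@Q0 runs 1, rem=5, I/O yield, promote→Q0. Q0=[P4,P5] Q1=[] Q2=[]
t=27-28: P4@Q0 runs 1, rem=6, I/O yield, promote→Q0. Q0=[P5,P4] Q1=[] Q2=[]
t=28-29: P5@Q0 runs 1, rem=4, I/O yield, promote→Q0. Q0=[P4,P5] Q1=[] Q2=[]
t=29-30: P4@Q0 runs 1, rem=5, I/O yield, promote→Q0. Q0=[P5,P4] Q1=[] Q2=[]
t=30-31: P5@Q0 runs 1, rem=3, I/O yield, promote→Q0. Q0=[P4,P5] Q1=[] Q2=[]
t=31-32: P4@Q0 runs 1, rem=4, I/O yield, promote→Q0. Q0=[P5,P4] Q1=[] Q2=[]
t=32-33: P5@Q0 runs 1, rem=2, I/O yield, promote→Q0. Q0=[P4,P5] Q1=[] Q2=[]
t=33-34: P4@Q0 runs 1, rem=3, I/O yield, promote→Q0. Q0=[P5,P4] Q1=[] Q2=[]
t=34-35: P5@Q0 runs 1, rem=1, I/O yield, promote→Q0. Q0=[P4,P5] Q1=[] Q2=[]
t=35-36: P4@Q0 runs 1, rem=2, I/O yield, promote→Q0. Q0=[P5,P4] Q1=[] Q2=[]
t=36-37: P5@Q0 runs 1, rem=0, completes. Q0=[P4] Q1=[] Q2=[]
t=37-38: P4@Q0 runs 1, rem=1, I/O yield, promote→Q0. Q0=[P4] Q1=[] Q2=[]
t=38-39: P4@Q0 runs 1, rem=0, completes. Q0=[] Q1=[] Q2=[]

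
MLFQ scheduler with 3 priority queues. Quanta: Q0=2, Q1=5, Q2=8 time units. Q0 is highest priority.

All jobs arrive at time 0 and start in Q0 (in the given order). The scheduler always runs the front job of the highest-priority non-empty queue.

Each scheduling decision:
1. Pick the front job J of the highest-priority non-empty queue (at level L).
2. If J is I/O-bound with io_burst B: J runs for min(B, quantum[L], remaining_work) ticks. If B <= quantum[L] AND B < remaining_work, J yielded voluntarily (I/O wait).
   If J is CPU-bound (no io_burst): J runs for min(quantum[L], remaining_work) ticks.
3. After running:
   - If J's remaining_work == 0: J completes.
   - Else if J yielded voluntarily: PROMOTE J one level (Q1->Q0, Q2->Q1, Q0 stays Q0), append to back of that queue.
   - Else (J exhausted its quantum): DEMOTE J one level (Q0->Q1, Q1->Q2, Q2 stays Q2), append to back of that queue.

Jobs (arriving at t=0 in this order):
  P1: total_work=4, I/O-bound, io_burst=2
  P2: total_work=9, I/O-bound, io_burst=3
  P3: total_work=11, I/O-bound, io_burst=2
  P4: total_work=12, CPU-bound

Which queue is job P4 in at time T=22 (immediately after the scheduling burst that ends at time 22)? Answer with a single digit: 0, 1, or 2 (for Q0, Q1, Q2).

t=0-2: P1@Q0 runs 2, rem=2, I/O yield, promote→Q0. Q0=[P2,P3,P4,P1] Q1=[] Q2=[]
t=2-4: P2@Q0 runs 2, rem=7, quantum used, demote→Q1. Q0=[P3,P4,P1] Q1=[P2] Q2=[]
t=4-6: P3@Q0 runs 2, rem=9, I/O yield, promote→Q0. Q0=[P4,P1,P3] Q1=[P2] Q2=[]
t=6-8: P4@Q0 runs 2, rem=10, quantum used, demote→Q1. Q0=[P1,P3] Q1=[P2,P4] Q2=[]
t=8-10: P1@Q0 runs 2, rem=0, completes. Q0=[P3] Q1=[P2,P4] Q2=[]
t=10-12: P3@Q0 runs 2, rem=7, I/O yield, promote→Q0. Q0=[P3] Q1=[P2,P4] Q2=[]
t=12-14: P3@Q0 runs 2, rem=5, I/O yield, promote→Q0. Q0=[P3] Q1=[P2,P4] Q2=[]
t=14-16: P3@Q0 runs 2, rem=3, I/O yield, promote→Q0. Q0=[P3] Q1=[P2,P4] Q2=[]
t=16-18: P3@Q0 runs 2, rem=1, I/O yield, promote→Q0. Q0=[P3] Q1=[P2,P4] Q2=[]
t=18-19: P3@Q0 runs 1, rem=0, completes. Q0=[] Q1=[P2,P4] Q2=[]
t=19-22: P2@Q1 runs 3, rem=4, I/O yield, promote→Q0. Q0=[P2] Q1=[P4] Q2=[]
t=22-24: P2@Q0 runs 2, rem=2, quantum used, demote→Q1. Q0=[] Q1=[P4,P2] Q2=[]
t=24-29: P4@Q1 runs 5, rem=5, quantum used, demote→Q2. Q0=[] Q1=[P2] Q2=[P4]
t=29-31: P2@Q1 runs 2, rem=0, completes. Q0=[] Q1=[] Q2=[P4]
t=31-36: P4@Q2 runs 5, rem=0, completes. Q0=[] Q1=[] Q2=[]

Answer: 1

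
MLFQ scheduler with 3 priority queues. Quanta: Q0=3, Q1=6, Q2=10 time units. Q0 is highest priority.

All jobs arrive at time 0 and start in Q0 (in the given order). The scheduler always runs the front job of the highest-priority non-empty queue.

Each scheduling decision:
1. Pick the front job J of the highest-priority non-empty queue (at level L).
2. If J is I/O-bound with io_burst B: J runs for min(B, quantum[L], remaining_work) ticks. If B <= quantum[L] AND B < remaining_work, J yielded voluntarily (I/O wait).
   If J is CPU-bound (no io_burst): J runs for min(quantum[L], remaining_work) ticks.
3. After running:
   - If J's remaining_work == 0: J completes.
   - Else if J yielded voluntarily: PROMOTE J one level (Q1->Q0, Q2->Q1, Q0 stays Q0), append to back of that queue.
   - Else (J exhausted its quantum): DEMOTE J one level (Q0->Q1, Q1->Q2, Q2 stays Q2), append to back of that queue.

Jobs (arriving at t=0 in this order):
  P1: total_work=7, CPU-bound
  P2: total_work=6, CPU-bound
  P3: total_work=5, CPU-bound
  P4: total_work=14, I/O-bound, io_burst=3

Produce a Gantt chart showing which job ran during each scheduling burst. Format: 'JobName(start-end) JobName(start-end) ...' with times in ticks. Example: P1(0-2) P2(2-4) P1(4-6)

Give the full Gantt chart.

Answer: P1(0-3) P2(3-6) P3(6-9) P4(9-12) P4(12-15) P4(15-18) P4(18-21) P4(21-23) P1(23-27) P2(27-30) P3(30-32)

Derivation:
t=0-3: P1@Q0 runs 3, rem=4, quantum used, demote→Q1. Q0=[P2,P3,P4] Q1=[P1] Q2=[]
t=3-6: P2@Q0 runs 3, rem=3, quantum used, demote→Q1. Q0=[P3,P4] Q1=[P1,P2] Q2=[]
t=6-9: P3@Q0 runs 3, rem=2, quantum used, demote→Q1. Q0=[P4] Q1=[P1,P2,P3] Q2=[]
t=9-12: P4@Q0 runs 3, rem=11, I/O yield, promote→Q0. Q0=[P4] Q1=[P1,P2,P3] Q2=[]
t=12-15: P4@Q0 runs 3, rem=8, I/O yield, promote→Q0. Q0=[P4] Q1=[P1,P2,P3] Q2=[]
t=15-18: P4@Q0 runs 3, rem=5, I/O yield, promote→Q0. Q0=[P4] Q1=[P1,P2,P3] Q2=[]
t=18-21: P4@Q0 runs 3, rem=2, I/O yield, promote→Q0. Q0=[P4] Q1=[P1,P2,P3] Q2=[]
t=21-23: P4@Q0 runs 2, rem=0, completes. Q0=[] Q1=[P1,P2,P3] Q2=[]
t=23-27: P1@Q1 runs 4, rem=0, completes. Q0=[] Q1=[P2,P3] Q2=[]
t=27-30: P2@Q1 runs 3, rem=0, completes. Q0=[] Q1=[P3] Q2=[]
t=30-32: P3@Q1 runs 2, rem=0, completes. Q0=[] Q1=[] Q2=[]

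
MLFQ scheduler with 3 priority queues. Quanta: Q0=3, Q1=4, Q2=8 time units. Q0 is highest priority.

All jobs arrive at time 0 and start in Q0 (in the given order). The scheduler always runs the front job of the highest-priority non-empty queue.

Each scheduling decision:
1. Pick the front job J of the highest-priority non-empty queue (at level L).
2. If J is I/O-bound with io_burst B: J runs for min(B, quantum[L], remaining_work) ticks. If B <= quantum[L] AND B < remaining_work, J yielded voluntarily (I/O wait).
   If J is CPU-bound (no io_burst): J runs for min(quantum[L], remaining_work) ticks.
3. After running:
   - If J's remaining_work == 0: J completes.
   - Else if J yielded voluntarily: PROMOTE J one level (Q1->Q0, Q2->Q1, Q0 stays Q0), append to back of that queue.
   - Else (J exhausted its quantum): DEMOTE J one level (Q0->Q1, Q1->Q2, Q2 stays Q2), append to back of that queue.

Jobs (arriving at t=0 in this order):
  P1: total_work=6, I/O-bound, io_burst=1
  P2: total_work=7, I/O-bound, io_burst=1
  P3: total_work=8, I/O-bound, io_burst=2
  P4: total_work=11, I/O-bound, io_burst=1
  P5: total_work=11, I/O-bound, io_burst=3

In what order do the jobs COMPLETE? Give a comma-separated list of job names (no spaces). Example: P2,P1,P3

t=0-1: P1@Q0 runs 1, rem=5, I/O yield, promote→Q0. Q0=[P2,P3,P4,P5,P1] Q1=[] Q2=[]
t=1-2: P2@Q0 runs 1, rem=6, I/O yield, promote→Q0. Q0=[P3,P4,P5,P1,P2] Q1=[] Q2=[]
t=2-4: P3@Q0 runs 2, rem=6, I/O yield, promote→Q0. Q0=[P4,P5,P1,P2,P3] Q1=[] Q2=[]
t=4-5: P4@Q0 runs 1, rem=10, I/O yield, promote→Q0. Q0=[P5,P1,P2,P3,P4] Q1=[] Q2=[]
t=5-8: P5@Q0 runs 3, rem=8, I/O yield, promote→Q0. Q0=[P1,P2,P3,P4,P5] Q1=[] Q2=[]
t=8-9: P1@Q0 runs 1, rem=4, I/O yield, promote→Q0. Q0=[P2,P3,P4,P5,P1] Q1=[] Q2=[]
t=9-10: P2@Q0 runs 1, rem=5, I/O yield, promote→Q0. Q0=[P3,P4,P5,P1,P2] Q1=[] Q2=[]
t=10-12: P3@Q0 runs 2, rem=4, I/O yield, promote→Q0. Q0=[P4,P5,P1,P2,P3] Q1=[] Q2=[]
t=12-13: P4@Q0 runs 1, rem=9, I/O yield, promote→Q0. Q0=[P5,P1,P2,P3,P4] Q1=[] Q2=[]
t=13-16: P5@Q0 runs 3, rem=5, I/O yield, promote→Q0. Q0=[P1,P2,P3,P4,P5] Q1=[] Q2=[]
t=16-17: P1@Q0 runs 1, rem=3, I/O yield, promote→Q0. Q0=[P2,P3,P4,P5,P1] Q1=[] Q2=[]
t=17-18: P2@Q0 runs 1, rem=4, I/O yield, promote→Q0. Q0=[P3,P4,P5,P1,P2] Q1=[] Q2=[]
t=18-20: P3@Q0 runs 2, rem=2, I/O yield, promote→Q0. Q0=[P4,P5,P1,P2,P3] Q1=[] Q2=[]
t=20-21: P4@Q0 runs 1, rem=8, I/O yield, promote→Q0. Q0=[P5,P1,P2,P3,P4] Q1=[] Q2=[]
t=21-24: P5@Q0 runs 3, rem=2, I/O yield, promote→Q0. Q0=[P1,P2,P3,P4,P5] Q1=[] Q2=[]
t=24-25: P1@Q0 runs 1, rem=2, I/O yield, promote→Q0. Q0=[P2,P3,P4,P5,P1] Q1=[] Q2=[]
t=25-26: P2@Q0 runs 1, rem=3, I/O yield, promote→Q0. Q0=[P3,P4,P5,P1,P2] Q1=[] Q2=[]
t=26-28: P3@Q0 runs 2, rem=0, completes. Q0=[P4,P5,P1,P2] Q1=[] Q2=[]
t=28-29: P4@Q0 runs 1, rem=7, I/O yield, promote→Q0. Q0=[P5,P1,P2,P4] Q1=[] Q2=[]
t=29-31: P5@Q0 runs 2, rem=0, completes. Q0=[P1,P2,P4] Q1=[] Q2=[]
t=31-32: P1@Q0 runs 1, rem=1, I/O yield, promote→Q0. Q0=[P2,P4,P1] Q1=[] Q2=[]
t=32-33: P2@Q0 runs 1, rem=2, I/O yield, promote→Q0. Q0=[P4,P1,P2] Q1=[] Q2=[]
t=33-34: P4@Q0 runs 1, rem=6, I/O yield, promote→Q0. Q0=[P1,P2,P4] Q1=[] Q2=[]
t=34-35: P1@Q0 runs 1, rem=0, completes. Q0=[P2,P4] Q1=[] Q2=[]
t=35-36: P2@Q0 runs 1, rem=1, I/O yield, promote→Q0. Q0=[P4,P2] Q1=[] Q2=[]
t=36-37: P4@Q0 runs 1, rem=5, I/O yield, promote→Q0. Q0=[P2,P4] Q1=[] Q2=[]
t=37-38: P2@Q0 runs 1, rem=0, completes. Q0=[P4] Q1=[] Q2=[]
t=38-39: P4@Q0 runs 1, rem=4, I/O yield, promote→Q0. Q0=[P4] Q1=[] Q2=[]
t=39-40: P4@Q0 runs 1, rem=3, I/O yield, promote→Q0. Q0=[P4] Q1=[] Q2=[]
t=40-41: P4@Q0 runs 1, rem=2, I/O yield, promote→Q0. Q0=[P4] Q1=[] Q2=[]
t=41-42: P4@Q0 runs 1, rem=1, I/O yield, promote→Q0. Q0=[P4] Q1=[] Q2=[]
t=42-43: P4@Q0 runs 1, rem=0, completes. Q0=[] Q1=[] Q2=[]

Answer: P3,P5,P1,P2,P4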